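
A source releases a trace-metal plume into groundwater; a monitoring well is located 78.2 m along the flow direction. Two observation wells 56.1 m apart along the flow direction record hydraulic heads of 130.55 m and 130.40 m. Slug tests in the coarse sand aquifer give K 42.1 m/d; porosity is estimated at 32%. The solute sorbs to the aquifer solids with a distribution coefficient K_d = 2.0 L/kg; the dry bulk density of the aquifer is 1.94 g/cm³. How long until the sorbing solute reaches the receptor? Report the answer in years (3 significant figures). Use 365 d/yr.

Hydraulic gradient i = (130.55 − 130.40) / 56.1 = 0.15 / 56.1 = 0.002674
q = Ki = 42.1 × 0.002674 = 0.1126 m/d
Seepage velocity v = q / n = 0.1126 / 0.32 = 0.3518 m/d
Retardation R = 1 + ρ_b·K_d/n = 1 + 1.94×2.0/0.32 = 13.13
Contaminant velocity v_c = v/R = 0.3518/13.13 = 0.02680 m/d
t = L/v_c = 78.2/0.02680 = 2918 d
   = 2918/365 = 7.99 yr

7.99 years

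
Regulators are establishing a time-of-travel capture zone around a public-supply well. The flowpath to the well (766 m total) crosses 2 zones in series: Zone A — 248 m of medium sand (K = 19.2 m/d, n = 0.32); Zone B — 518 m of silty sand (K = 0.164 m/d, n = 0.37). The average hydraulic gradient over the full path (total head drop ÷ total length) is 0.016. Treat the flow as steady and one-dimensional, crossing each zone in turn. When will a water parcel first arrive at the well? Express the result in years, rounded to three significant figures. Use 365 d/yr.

192 years

For zones in series the flux q is common to all zones; the equivalent conductivity is the harmonic (thickness-weighted) mean, K_eq = L_total / Σ(L_j/K_j).
Σ(L/K) = 248/19.2 + 518/0.164 = 12.92 + 3159 = 3171 d
K_eq = L_total / Σ(L/K) = 766 / 3171 = 0.2415 m/d
q = K_eq · i = 0.2415 × 0.016 = 0.003864 m/d (same in every zone)
Zone A: v = q/n = 0.003864/0.32 = 0.01208 m/d → t_A = 248/0.01208 = 20540 d
Zone B: v = q/n = 0.003864/0.37 = 0.01044 m/d → t_B = 518/0.01044 = 49600 d
Total t = 20540 + 49600 = 70130 d
   = 70130 / 365 = 192 yr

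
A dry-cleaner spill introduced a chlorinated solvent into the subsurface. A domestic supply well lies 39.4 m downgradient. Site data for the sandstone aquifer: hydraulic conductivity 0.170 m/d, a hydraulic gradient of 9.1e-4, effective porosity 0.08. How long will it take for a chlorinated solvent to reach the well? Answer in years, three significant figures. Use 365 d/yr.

q = Ki = 0.170 × 9.1e-4 = 1.547e-4 m/d
v = Ki/n = 0.170·9.1e-4/0.08 = 0.001934 m/d
t = L / v = 39.4 / 0.001934 = 20370 d
   = 20370 / 365 = 55.8 yr

55.8 years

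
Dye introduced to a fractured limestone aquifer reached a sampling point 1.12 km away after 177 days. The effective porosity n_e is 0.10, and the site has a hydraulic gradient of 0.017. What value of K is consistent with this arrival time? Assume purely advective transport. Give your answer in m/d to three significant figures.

37.2 m/d

L = 1.12 km = 1120 m
v = L / t = 1120 / 177 = 6.328 m/d
K = v · n / i = 6.328 × 0.10 / 0.017 = 37.2 m/d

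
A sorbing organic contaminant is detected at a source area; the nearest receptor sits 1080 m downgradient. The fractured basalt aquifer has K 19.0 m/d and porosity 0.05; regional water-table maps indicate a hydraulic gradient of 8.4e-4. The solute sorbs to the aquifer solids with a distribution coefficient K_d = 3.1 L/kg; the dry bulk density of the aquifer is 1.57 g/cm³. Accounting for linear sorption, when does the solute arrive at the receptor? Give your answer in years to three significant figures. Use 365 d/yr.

q = Ki = 19.0 × 8.4e-4 = 0.01596 m/d
Average linear velocity = 0.01596 / 0.05 = 0.3192 m/d
Retardation R = 1 + ρ_b·K_d/n = 1 + 1.57×3.1/0.05 = 98.34
Contaminant velocity v_c = v/R = 0.3192/98.34 = 0.003246 m/d
t = L/v_c = 1080/0.003246 = 332700 d
   = 332700/365 = 912 yr

912 years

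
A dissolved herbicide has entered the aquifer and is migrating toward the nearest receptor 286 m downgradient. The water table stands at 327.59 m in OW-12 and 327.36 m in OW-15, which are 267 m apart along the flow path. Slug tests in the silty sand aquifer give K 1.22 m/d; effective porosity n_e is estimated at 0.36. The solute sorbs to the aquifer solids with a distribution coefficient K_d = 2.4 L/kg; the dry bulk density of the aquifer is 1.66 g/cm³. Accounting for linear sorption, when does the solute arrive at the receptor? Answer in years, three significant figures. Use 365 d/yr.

Hydraulic gradient i = (327.59 − 327.36) / 267 = 0.23 / 267 = 8.614e-4
Darcy flux q = K·i = 1.22 × 8.614e-4 = 0.001051 m/d
Average linear velocity = 0.001051 / 0.36 = 0.002919 m/d
Retardation R = 1 + ρ_b·K_d/n = 1 + 1.66×2.4/0.36 = 12.07
Contaminant velocity v_c = v/R = 0.002919/12.07 = 2.419e-4 m/d
t = L/v_c = 286/2.419e-4 = 1.182e6 d
   = 1.182e6/365 = 3240 yr

3240 years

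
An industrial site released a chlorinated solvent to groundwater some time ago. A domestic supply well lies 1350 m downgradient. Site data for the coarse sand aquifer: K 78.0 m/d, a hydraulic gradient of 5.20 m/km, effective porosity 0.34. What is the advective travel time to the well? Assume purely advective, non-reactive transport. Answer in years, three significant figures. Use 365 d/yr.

3.10 years

Specific discharge q = 78.0 × 0.0052 = 0.4056 m/d
Average linear velocity = 0.4056 / 0.34 = 1.193 m/d
t = L / v = 1350 / 1.193 = 1132 d
   = 1132 / 365 = 3.10 yr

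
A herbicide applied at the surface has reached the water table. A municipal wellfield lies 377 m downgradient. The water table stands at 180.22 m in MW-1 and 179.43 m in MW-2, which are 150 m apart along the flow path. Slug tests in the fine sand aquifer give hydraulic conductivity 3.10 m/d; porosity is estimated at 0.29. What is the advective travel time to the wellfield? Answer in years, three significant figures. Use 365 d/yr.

18.3 years

Hydraulic gradient i = (180.22 − 179.43) / 150 = 0.79 / 150 = 0.005267
Darcy flux q = K·i = 3.10 × 0.005267 = 0.01633 m/d
Seepage velocity v = q / n = 0.01633 / 0.29 = 0.05630 m/d
t = L / v = 377 / 0.05630 = 6696 d
   = 6696 / 365 = 18.3 yr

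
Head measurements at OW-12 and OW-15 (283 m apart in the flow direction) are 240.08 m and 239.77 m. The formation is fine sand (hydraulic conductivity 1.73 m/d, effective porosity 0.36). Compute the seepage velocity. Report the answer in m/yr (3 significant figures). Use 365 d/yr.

Hydraulic gradient i = (240.08 − 239.77) / 283 = 0.31 / 283 = 0.001095
Darcy flux q = K·i = 1.73 × 0.001095 = 0.001895 m/d
Average linear velocity = 0.001895 / 0.36 = 0.005264 m/d
   = 0.005264 × 365 = 1.92 m/yr

1.92 m/yr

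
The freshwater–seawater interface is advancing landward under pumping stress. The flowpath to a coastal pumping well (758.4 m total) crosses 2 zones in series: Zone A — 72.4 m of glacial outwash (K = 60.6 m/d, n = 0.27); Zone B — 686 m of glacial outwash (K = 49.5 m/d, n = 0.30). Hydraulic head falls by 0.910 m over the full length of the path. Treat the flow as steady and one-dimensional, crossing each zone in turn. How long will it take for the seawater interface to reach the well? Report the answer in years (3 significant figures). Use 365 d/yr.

Steady 1-D flow in series ⇒ the Darcy flux q is identical in every zone and the zone head losses add (resistances L/K in series).
Σ(L/K) = 72.4/60.6 + 686/49.5 = 1.195 + 13.86 = 15.05 d
q = ΔH / Σ(L/K) = 0.910 / 15.05 = 0.06045 m/d (same in every zone)
Zone A: v = q/n = 0.06045/0.27 = 0.2239 m/d → t_A = 72.4/0.2239 = 323.4 d
Zone B: v = q/n = 0.06045/0.30 = 0.2015 m/d → t_B = 686/0.2015 = 3404 d
Total t = 323.4 + 3404 = 3728 d
   = 3728 / 365 = 10.2 yr

10.2 years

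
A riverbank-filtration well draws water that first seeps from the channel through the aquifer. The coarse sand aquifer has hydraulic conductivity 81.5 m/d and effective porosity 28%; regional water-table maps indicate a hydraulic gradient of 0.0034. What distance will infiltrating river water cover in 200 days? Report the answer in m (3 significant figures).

198 m

q = Ki = 81.5 × 0.0034 = 0.2771 m/d
Average linear velocity = 0.2771 / 0.28 = 0.9896 m/d
L = v × T = 0.9896 × 200 = 197.9 m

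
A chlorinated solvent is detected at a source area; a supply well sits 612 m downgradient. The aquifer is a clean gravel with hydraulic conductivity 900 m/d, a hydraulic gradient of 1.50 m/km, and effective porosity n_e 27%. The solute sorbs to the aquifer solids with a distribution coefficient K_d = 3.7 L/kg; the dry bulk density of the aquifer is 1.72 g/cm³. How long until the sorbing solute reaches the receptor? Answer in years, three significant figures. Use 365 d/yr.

8.24 years

q = Ki = 900 × 0.0015 = 1.350 m/d
v = Ki/n = 900·0.0015/0.27 = 5.000 m/d
Retardation R = 1 + ρ_b·K_d/n = 1 + 1.72×3.7/0.27 = 24.57
Contaminant velocity v_c = v/R = 5.000/24.57 = 0.2035 m/d
t = L/v_c = 612/0.2035 = 3007 d
   = 3007/365 = 8.24 yr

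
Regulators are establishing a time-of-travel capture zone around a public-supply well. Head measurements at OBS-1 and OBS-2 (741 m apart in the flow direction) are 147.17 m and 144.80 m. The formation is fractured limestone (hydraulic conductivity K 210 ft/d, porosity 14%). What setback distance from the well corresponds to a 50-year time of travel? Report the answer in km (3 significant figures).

26.7 km

Hydraulic gradient i = (147.17 − 144.80) / 741 = 2.37 / 741 = 0.003198
K = 210 ft/d × 0.3048 = 64.01 m/d
Specific discharge q = 64.01 × 0.003198 = 0.2047 m/d
Seepage velocity v = q / n = 0.2047 / 0.14 = 1.462 m/d
T = 50 yr × 365 = 18250 d
L = v × T = 1.462 × 18250 = 26690 m
   = 26.7 km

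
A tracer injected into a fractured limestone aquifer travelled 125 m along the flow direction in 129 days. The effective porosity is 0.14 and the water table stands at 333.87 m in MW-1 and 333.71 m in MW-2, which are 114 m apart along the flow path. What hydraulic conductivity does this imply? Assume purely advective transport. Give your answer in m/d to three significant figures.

Hydraulic gradient i = (333.87 − 333.71) / 114 = 0.16 / 114 = 0.001404
v = L / t = 125 / 129 = 0.9690 m/d
K = v · n / i = 0.9690 × 0.14 / 0.001404 = 96.7 m/d

96.7 m/d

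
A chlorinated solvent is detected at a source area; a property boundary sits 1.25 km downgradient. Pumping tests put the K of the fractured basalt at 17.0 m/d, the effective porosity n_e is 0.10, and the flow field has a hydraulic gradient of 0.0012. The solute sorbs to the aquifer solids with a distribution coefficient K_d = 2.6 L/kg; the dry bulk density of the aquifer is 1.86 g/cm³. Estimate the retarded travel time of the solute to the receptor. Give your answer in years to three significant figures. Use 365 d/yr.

829 years

Specific discharge q = 17.0 × 0.0012 = 0.02040 m/d
v_s = q/n_e = 0.02040/0.10 = 0.2040 m/d
Retardation R = 1 + ρ_b·K_d/n = 1 + 1.86×2.6/0.10 = 49.36
Contaminant velocity v_c = v/R = 0.2040/49.36 = 0.004133 m/d
L = 1.25 km = 1250 m
t = L/v_c = 1250/0.004133 = 302500 d
   = 302500/365 = 829 yr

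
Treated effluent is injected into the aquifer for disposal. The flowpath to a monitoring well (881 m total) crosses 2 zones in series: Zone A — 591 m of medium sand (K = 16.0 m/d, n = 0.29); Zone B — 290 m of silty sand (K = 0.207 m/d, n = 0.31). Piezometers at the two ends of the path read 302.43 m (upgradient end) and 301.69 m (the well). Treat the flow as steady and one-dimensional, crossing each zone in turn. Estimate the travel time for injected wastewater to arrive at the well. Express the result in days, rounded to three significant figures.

Total head drop ΔH = 302.43 − 301.69 = 0.74 m
Steady 1-D flow in series ⇒ the Darcy flux q is identical in every zone and the zone head losses add (resistances L/K in series).
Σ(L/K) = 591/16.0 + 290/0.207 = 36.94 + 1401 = 1438 d
q = ΔH / Σ(L/K) = 0.74 / 1438 = 5.146e-4 m/d (same in every zone)
Zone A: v = q/n = 5.146e-4/0.29 = 0.001775 m/d → t_A = 591/0.001775 = 333000 d
Zone B: v = q/n = 5.146e-4/0.31 = 0.001660 m/d → t_B = 290/0.001660 = 174700 d
Total t = 333000 + 174700 = 507700 d

508000 days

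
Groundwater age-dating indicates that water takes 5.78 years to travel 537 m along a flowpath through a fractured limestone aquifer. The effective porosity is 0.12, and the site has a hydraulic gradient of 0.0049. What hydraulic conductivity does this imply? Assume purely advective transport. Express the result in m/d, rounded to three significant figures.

6.23 m/d

t = 5.78 years = 2110 d
v = L / t = 537 / 2110 = 0.2545 m/d
K = v · n / i = 0.2545 × 0.12 / 0.0049 = 6.23 m/d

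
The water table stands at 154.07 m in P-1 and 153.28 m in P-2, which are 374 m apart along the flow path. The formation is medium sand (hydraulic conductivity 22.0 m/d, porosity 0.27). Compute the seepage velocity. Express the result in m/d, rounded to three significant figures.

Hydraulic gradient i = (154.07 − 153.28) / 374 = 0.79 / 374 = 0.002112
Specific discharge q = 22.0 × 0.002112 = 0.04647 m/d
v_s = q/n_e = 0.04647/0.27 = 0.1721 m/d

0.172 m/d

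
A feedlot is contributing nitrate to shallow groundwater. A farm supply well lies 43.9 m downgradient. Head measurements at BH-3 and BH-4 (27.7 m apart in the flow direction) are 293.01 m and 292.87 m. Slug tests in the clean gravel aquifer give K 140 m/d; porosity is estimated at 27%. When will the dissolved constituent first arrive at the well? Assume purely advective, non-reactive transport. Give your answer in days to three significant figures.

16.8 days

Hydraulic gradient i = (293.01 − 292.87) / 27.7 = 0.14 / 27.7 = 0.005054
Darcy flux q = K·i = 140 × 0.005054 = 0.7076 m/d
v_s = q/n_e = 0.7076/0.27 = 2.621 m/d
t = L / v = 43.9 / 2.621 = 16.75 d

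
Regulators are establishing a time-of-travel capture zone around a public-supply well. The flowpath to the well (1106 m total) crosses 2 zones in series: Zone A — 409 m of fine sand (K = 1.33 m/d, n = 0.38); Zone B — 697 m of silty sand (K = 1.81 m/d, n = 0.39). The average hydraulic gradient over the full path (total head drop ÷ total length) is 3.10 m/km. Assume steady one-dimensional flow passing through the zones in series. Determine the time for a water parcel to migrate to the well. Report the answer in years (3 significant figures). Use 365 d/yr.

Steady 1-D flow in series ⇒ the Darcy flux q is identical in every zone and the zone head losses add (resistances L/K in series).
Σ(L/K) = 409/1.33 + 697/1.81 = 307.5 + 385.1 = 692.6 d
K_eq = L_total / Σ(L/K) = 1106 / 692.6 = 1.597 m/d
q = K_eq · i = 1.597 × 0.0031 = 0.004950 m/d (same in every zone)
Zone A: v = q/n = 0.004950/0.38 = 0.01303 m/d → t_A = 409/0.01303 = 31400 d
Zone B: v = q/n = 0.004950/0.39 = 0.01269 m/d → t_B = 697/0.01269 = 54910 d
Total t = 31400 + 54910 = 86310 d
   = 86310 / 365 = 236 yr

236 years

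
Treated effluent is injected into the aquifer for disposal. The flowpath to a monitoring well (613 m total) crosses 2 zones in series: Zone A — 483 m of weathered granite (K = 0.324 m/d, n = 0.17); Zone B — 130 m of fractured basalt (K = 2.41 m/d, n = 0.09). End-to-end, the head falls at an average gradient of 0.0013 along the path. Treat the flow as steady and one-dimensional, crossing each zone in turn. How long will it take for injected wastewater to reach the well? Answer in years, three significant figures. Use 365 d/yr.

Continuity: the same q passes through each zone, so ΔH = q·Σ(L_j/K_j) — the zones act as resistances in series.
Σ(L/K) = 483/0.324 + 130/2.41 = 1491 + 53.94 = 1545 d
K_eq = L_total / Σ(L/K) = 613 / 1545 = 0.3968 m/d
q = K_eq · i = 0.3968 × 0.0013 = 5.159e-4 m/d (same in every zone)
Zone A: v = q/n = 5.159e-4/0.17 = 0.003035 m/d → t_A = 483/0.003035 = 159200 d
Zone B: v = q/n = 5.159e-4/0.09 = 0.005732 m/d → t_B = 130/0.005732 = 22680 d
Total t = 159200 + 22680 = 181800 d
   = 181800 / 365 = 498 yr

498 years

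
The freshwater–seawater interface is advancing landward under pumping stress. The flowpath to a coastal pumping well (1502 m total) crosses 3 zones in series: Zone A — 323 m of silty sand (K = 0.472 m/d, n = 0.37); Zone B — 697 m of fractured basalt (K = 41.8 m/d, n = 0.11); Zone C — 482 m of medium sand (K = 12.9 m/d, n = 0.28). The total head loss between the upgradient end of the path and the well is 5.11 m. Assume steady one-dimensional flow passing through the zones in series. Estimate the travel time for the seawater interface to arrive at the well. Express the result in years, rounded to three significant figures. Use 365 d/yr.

131 years

Continuity: the same q passes through each zone, so ΔH = q·Σ(L_j/K_j) — the zones act as resistances in series.
Σ(L/K) = 323/0.472 + 697/41.8 + 482/12.9 = 684.3 + 16.67 + 37.36 = 738.4 d
q = ΔH / Σ(L/K) = 5.11 / 738.4 = 0.006921 m/d (same in every zone)
Zone A: v = q/n = 0.006921/0.37 = 0.01870 m/d → t_A = 323/0.01870 = 17270 d
Zone B: v = q/n = 0.006921/0.11 = 0.06292 m/d → t_B = 697/0.06292 = 11080 d
Zone C: v = q/n = 0.006921/0.28 = 0.02472 m/d → t_C = 482/0.02472 = 19500 d
Total t = 17270 + 11080 + 19500 = 47850 d
   = 47850 / 365 = 131 yr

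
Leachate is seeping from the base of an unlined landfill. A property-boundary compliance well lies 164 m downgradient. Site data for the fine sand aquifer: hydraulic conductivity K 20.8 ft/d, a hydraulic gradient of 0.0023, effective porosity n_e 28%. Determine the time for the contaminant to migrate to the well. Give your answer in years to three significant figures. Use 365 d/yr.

8.63 years

K = 20.8 ft/d × 0.3048 = 6.340 m/d
Darcy flux q = K·i = 6.340 × 0.0023 = 0.01458 m/d
Seepage velocity v = q / n = 0.01458 / 0.28 = 0.05208 m/d
t = L / v = 164 / 0.05208 = 3149 d
   = 3149 / 365 = 8.63 yr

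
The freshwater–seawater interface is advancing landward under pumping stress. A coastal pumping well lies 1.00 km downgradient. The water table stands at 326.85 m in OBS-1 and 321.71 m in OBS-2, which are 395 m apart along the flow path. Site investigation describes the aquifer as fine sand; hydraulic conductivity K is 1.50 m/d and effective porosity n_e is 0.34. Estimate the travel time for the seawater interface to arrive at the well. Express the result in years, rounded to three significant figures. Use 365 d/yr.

47.7 years

Hydraulic gradient i = (326.85 − 321.71) / 395 = 5.14 / 395 = 0.01301
Specific discharge q = 1.50 × 0.01301 = 0.01952 m/d
v = Ki/n = 1.50·0.01301/0.34 = 0.05741 m/d
L = 1.00 km = 1000 m
t = L / v = 1000 / 0.05741 = 17420 d
   = 17420 / 365 = 47.7 yr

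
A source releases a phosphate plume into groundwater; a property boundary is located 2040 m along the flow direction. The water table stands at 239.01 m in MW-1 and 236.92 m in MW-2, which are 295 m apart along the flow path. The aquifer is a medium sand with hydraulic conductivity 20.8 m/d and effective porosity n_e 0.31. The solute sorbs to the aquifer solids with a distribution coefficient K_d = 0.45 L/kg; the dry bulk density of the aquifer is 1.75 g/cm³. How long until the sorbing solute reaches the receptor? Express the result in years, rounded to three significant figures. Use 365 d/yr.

41.6 years

Hydraulic gradient i = (239.01 − 236.92) / 295 = 2.09 / 295 = 0.007085
Darcy flux q = K·i = 20.8 × 0.007085 = 0.1474 m/d
Seepage velocity v = q / n = 0.1474 / 0.31 = 0.4754 m/d
Retardation R = 1 + ρ_b·K_d/n = 1 + 1.75×0.45/0.31 = 3.540
Contaminant velocity v_c = v/R = 0.4754/3.540 = 0.1343 m/d
t = L/v_c = 2040/0.1343 = 15190 d
   = 15190/365 = 41.6 yr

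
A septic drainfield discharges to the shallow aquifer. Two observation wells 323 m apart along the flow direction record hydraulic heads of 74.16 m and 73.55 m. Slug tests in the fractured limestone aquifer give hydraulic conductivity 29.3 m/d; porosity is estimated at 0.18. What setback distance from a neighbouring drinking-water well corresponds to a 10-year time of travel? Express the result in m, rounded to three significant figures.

1120 m

Hydraulic gradient i = (74.16 − 73.55) / 323 = 0.61 / 323 = 0.001889
q = Ki = 29.3 × 0.001889 = 0.05533 m/d
Average linear velocity = 0.05533 / 0.18 = 0.3074 m/d
T = 10 yr × 365 = 3650 d
L = v × T = 0.3074 × 3650 = 1122 m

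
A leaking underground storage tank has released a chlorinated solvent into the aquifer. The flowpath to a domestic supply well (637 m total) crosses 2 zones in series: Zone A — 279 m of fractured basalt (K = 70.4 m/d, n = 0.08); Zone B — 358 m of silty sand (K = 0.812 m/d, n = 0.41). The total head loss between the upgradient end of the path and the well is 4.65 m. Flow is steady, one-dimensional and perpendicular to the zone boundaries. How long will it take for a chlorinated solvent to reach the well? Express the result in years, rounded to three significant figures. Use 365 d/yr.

Continuity: the same q passes through each zone, so ΔH = q·Σ(L_j/K_j) — the zones act as resistances in series.
Σ(L/K) = 279/70.4 + 358/0.812 = 3.963 + 440.9 = 444.8 d
q = ΔH / Σ(L/K) = 4.65 / 444.8 = 0.01045 m/d (same in every zone)
Zone A: v = q/n = 0.01045/0.08 = 0.1307 m/d → t_A = 279/0.1307 = 2135 d
Zone B: v = q/n = 0.01045/0.41 = 0.02550 m/d → t_B = 358/0.02550 = 14040 d
Total t = 2135 + 14040 = 16180 d
   = 16180 / 365 = 44.3 yr

44.3 years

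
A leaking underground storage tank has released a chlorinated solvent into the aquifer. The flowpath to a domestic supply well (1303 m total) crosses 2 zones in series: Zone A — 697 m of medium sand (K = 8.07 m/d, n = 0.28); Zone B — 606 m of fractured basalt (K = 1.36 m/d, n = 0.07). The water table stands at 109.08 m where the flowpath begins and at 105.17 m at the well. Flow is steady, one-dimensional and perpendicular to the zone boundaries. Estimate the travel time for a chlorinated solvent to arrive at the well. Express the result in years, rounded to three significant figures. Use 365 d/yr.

88.6 years

Total head drop ΔH = 109.08 − 105.17 = 3.91 m
Continuity: the same q passes through each zone, so ΔH = q·Σ(L_j/K_j) — the zones act as resistances in series.
Σ(L/K) = 697/8.07 + 606/1.36 = 86.37 + 445.6 = 532.0 d
q = ΔH / Σ(L/K) = 3.91 / 532.0 = 0.007350 m/d (same in every zone)
Zone A: v = q/n = 0.007350/0.28 = 0.02625 m/d → t_A = 697/0.02625 = 26550 d
Zone B: v = q/n = 0.007350/0.07 = 0.1050 m/d → t_B = 606/0.1050 = 5771 d
Total t = 26550 + 5771 = 32320 d
   = 32320 / 365 = 88.6 yr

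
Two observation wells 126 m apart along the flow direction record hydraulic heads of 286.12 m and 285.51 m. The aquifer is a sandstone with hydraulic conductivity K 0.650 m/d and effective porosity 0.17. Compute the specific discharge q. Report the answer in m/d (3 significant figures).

0.00315 m/d

Hydraulic gradient i = (286.12 − 285.51) / 126 = 0.61 / 126 = 0.004841
q = Ki = 0.650 × 0.004841 = 0.003147 m/d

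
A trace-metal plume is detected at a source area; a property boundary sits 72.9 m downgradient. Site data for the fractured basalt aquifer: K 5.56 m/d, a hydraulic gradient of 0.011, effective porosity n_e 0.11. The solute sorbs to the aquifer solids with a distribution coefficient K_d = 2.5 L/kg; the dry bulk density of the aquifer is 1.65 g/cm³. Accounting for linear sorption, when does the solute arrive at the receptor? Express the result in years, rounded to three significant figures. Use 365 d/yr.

13.8 years

Darcy flux q = K·i = 5.56 × 0.011 = 0.06116 m/d
v_s = q/n_e = 0.06116/0.11 = 0.5560 m/d
Retardation R = 1 + ρ_b·K_d/n = 1 + 1.65×2.5/0.11 = 38.50
Contaminant velocity v_c = v/R = 0.5560/38.50 = 0.01444 m/d
t = L/v_c = 72.9/0.01444 = 5048 d
   = 5048/365 = 13.8 yr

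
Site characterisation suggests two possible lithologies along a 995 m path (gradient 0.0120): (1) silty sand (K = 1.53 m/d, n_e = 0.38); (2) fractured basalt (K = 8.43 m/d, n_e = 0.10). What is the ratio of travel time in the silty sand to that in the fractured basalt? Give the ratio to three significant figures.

Unit 1 (silty sand): v = 1.53×0.012/0.38 = 0.04832 m/d, t = 995/0.04832 = 20590 d
Unit 2 (fractured basalt): v = 8.43×0.012/0.10 = 1.012 m/d, t = 995/1.012 = 983.6 d
t(silty sand) / t(fractured basalt) = 20590/983.6 = 20.9

20.9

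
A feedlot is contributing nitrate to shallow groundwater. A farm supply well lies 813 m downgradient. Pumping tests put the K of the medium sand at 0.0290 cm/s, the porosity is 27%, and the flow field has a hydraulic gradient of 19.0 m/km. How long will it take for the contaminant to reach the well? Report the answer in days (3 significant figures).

K = 0.0290 cm/s × 864 = 25.06 m/d
q = Ki = 25.06 × 0.019 = 0.4761 m/d
v = Ki/n = 25.06·0.019/0.27 = 1.763 m/d
t = L / v = 813 / 1.763 = 461.1 d

461 days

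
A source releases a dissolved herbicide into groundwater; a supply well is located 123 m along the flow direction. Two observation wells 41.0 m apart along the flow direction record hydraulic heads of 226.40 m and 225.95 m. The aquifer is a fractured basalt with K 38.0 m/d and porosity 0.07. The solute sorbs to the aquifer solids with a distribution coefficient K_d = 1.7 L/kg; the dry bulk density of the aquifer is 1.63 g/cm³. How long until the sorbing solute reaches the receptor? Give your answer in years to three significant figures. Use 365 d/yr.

2.30 years

Hydraulic gradient i = (226.40 − 225.95) / 41.0 = 0.45 / 41.0 = 0.01098
Specific discharge q = 38.0 × 0.01098 = 0.4171 m/d
v_s = q/n_e = 0.4171/0.07 = 5.958 m/d
Retardation R = 1 + ρ_b·K_d/n = 1 + 1.63×1.7/0.07 = 40.59
Contaminant velocity v_c = v/R = 5.958/40.59 = 0.1468 m/d
t = L/v_c = 123/0.1468 = 837.8 d
   = 837.8/365 = 2.30 yr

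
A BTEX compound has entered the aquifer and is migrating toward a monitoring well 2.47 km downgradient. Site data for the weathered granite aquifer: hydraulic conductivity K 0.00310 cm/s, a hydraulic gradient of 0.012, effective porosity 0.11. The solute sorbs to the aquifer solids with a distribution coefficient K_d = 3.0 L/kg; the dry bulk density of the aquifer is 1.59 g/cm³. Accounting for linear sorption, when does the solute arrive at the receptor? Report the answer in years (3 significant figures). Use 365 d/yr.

K = 0.00310 cm/s × 864 = 2.678 m/d
Specific discharge q = 2.678 × 0.012 = 0.03214 m/d
v_s = q/n_e = 0.03214/0.11 = 0.2922 m/d
Retardation R = 1 + ρ_b·K_d/n = 1 + 1.59×3.0/0.11 = 44.36
Contaminant velocity v_c = v/R = 0.2922/44.36 = 0.006586 m/d
L = 2.47 km = 2470 m
t = L/v_c = 2470/0.006586 = 375000 d
   = 375000/365 = 1030 yr

1030 years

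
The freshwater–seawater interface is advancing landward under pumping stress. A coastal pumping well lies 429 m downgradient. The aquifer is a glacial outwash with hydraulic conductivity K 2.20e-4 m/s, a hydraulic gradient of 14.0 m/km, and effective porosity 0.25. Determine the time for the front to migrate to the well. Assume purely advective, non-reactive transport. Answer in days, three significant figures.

K = 2.20e-4 m/s × 86400 s/d = 19.01 m/d
q = Ki = 19.01 × 0.014 = 0.2661 m/d
v_s = q/n_e = 0.2661/0.25 = 1.064 m/d
t = L / v = 429 / 1.064 = 403.0 d

403 days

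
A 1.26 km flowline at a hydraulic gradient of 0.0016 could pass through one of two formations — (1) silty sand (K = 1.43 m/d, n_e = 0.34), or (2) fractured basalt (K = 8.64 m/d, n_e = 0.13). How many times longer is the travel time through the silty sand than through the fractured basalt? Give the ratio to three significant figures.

15.8

Unit 1 (silty sand): v = 1.43×0.0016/0.34 = 0.006729 m/d, t = 1260/0.006729 = 187200 d
Unit 2 (fractured basalt): v = 8.64×0.0016/0.13 = 0.1063 m/d, t = 1260/0.1063 = 11850 d
t(silty sand) / t(fractured basalt) = 187200/11850 = 15.8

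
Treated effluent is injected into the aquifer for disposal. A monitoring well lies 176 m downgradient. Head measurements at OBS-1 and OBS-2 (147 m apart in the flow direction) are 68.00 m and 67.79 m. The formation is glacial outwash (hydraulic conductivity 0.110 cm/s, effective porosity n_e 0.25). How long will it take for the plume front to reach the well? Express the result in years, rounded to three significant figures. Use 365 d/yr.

0.888 years

Hydraulic gradient i = (68.00 − 67.79) / 147 = 0.21 / 147 = 0.001429
K = 0.110 cm/s × 864 = 95.04 m/d
Darcy flux q = K·i = 95.04 × 0.001429 = 0.1358 m/d
v_s = q/n_e = 0.1358/0.25 = 0.5431 m/d
t = L / v = 176 / 0.5431 = 324.1 d
   = 324.1 / 365 = 0.888 yr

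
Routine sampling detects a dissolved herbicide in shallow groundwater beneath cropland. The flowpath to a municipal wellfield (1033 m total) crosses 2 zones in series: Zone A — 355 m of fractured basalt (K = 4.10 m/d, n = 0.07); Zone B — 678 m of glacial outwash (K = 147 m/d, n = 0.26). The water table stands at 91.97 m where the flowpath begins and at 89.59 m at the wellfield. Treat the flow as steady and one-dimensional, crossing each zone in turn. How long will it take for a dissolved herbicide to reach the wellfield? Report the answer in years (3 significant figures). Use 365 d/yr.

Total head drop ΔH = 91.97 − 89.59 = 2.38 m
Steady 1-D flow in series ⇒ the Darcy flux q is identical in every zone and the zone head losses add (resistances L/K in series).
Σ(L/K) = 355/4.10 + 678/147 = 86.59 + 4.612 = 91.20 d
q = ΔH / Σ(L/K) = 2.38 / 91.20 = 0.02610 m/d (same in every zone)
Zone A: v = q/n = 0.02610/0.07 = 0.3728 m/d → t_A = 355/0.3728 = 952.2 d
Zone B: v = q/n = 0.02610/0.26 = 0.1004 m/d → t_B = 678/0.1004 = 6755 d
Total t = 952.2 + 6755 = 7707 d
   = 7707 / 365 = 21.1 yr

21.1 years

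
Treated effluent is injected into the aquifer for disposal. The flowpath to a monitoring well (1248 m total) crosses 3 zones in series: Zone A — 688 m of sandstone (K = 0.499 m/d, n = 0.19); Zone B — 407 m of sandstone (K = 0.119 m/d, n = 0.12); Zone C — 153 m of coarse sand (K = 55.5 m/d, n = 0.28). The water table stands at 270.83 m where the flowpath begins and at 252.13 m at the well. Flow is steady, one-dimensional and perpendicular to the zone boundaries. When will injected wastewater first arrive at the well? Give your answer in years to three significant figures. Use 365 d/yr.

156 years

Total head drop ΔH = 270.83 − 252.13 = 18.70 m
Continuity: the same q passes through each zone, so ΔH = q·Σ(L_j/K_j) — the zones act as resistances in series.
Σ(L/K) = 688/0.499 + 407/0.119 + 153/55.5 = 1379 + 3420 + 2.757 = 4802 d
q = ΔH / Σ(L/K) = 18.70 / 4802 = 0.003894 m/d (same in every zone)
Zone A: v = q/n = 0.003894/0.19 = 0.02050 m/d → t_A = 688/0.02050 = 33570 d
Zone B: v = q/n = 0.003894/0.12 = 0.03245 m/d → t_B = 407/0.03245 = 12540 d
Zone C: v = q/n = 0.003894/0.28 = 0.01391 m/d → t_C = 153/0.01391 = 11000 d
Total t = 33570 + 12540 + 11000 = 57110 d
   = 57110 / 365 = 156 yr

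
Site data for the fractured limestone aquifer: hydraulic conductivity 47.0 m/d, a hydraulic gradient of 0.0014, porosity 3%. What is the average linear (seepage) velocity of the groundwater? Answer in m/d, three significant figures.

2.19 m/d

q = Ki = 47.0 × 0.0014 = 0.06580 m/d
Seepage velocity v = q / n = 0.06580 / 0.03 = 2.193 m/d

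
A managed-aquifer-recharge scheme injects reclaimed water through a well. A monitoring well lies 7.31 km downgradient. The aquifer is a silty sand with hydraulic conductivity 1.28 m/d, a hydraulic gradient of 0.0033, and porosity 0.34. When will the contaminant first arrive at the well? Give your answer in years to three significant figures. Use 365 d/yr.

1610 years

Specific discharge q = 1.28 × 0.0033 = 0.004224 m/d
v = Ki/n = 1.28·0.0033/0.34 = 0.01242 m/d
L = 7.31 km = 7310 m
t = L / v = 7310 / 0.01242 = 588400 d
   = 588400 / 365 = 1610 yr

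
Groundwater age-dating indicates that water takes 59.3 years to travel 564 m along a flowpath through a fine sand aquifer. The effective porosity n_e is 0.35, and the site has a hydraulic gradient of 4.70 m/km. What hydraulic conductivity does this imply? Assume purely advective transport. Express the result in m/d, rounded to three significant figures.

1.94 m/d

t = 59.3 years = 21640 d
v = L / t = 564 / 21640 = 0.02606 m/d
K = v · n / i = 0.02606 × 0.35 / 0.0047 = 1.94 m/d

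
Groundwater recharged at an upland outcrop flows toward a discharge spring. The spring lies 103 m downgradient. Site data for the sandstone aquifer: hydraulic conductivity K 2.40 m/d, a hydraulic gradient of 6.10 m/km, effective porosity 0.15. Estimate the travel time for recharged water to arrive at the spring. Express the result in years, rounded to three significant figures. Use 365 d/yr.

q = Ki = 2.40 × 0.0061 = 0.01464 m/d
Seepage velocity v = q / n = 0.01464 / 0.15 = 0.09760 m/d
t = L / v = 103 / 0.09760 = 1055 d
   = 1055 / 365 = 2.89 yr

2.89 years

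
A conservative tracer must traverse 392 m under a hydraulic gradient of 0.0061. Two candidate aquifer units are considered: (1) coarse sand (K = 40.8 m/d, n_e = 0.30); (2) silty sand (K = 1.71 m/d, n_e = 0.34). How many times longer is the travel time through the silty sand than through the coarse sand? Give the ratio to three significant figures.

Unit 1 (coarse sand): v = 40.8×0.0061/0.30 = 0.8296 m/d, t = 392/0.8296 = 472.5 d
Unit 2 (silty sand): v = 1.71×0.0061/0.34 = 0.03068 m/d, t = 392/0.03068 = 12780 d
t(silty sand) / t(coarse sand) = 12780/472.5 = 27.0

27.0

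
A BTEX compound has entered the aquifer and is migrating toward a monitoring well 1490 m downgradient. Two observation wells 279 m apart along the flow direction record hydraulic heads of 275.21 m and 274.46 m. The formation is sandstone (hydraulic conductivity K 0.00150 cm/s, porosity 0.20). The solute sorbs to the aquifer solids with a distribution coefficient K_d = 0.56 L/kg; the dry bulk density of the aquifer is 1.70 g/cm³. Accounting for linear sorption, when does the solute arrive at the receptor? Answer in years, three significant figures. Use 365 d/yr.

1350 years

Hydraulic gradient i = (275.21 − 274.46) / 279 = 0.75 / 279 = 0.002688
K = 0.00150 cm/s × 864 = 1.296 m/d
Darcy flux q = K·i = 1.296 × 0.002688 = 0.003484 m/d
v = Ki/n = 1.296·0.002688/0.20 = 0.01742 m/d
Retardation R = 1 + ρ_b·K_d/n = 1 + 1.70×0.56/0.20 = 5.760
Contaminant velocity v_c = v/R = 0.01742/5.760 = 0.003024 m/d
t = L/v_c = 1490/0.003024 = 492700 d
   = 492700/365 = 1350 yr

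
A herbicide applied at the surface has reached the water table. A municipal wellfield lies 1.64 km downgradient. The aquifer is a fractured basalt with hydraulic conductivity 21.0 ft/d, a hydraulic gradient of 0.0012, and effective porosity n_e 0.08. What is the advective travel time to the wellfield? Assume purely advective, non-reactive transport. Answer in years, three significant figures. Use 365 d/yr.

46.8 years

K = 21.0 ft/d × 0.3048 = 6.401 m/d
q = Ki = 6.401 × 0.0012 = 0.007681 m/d
Average linear velocity = 0.007681 / 0.08 = 0.09601 m/d
L = 1.64 km = 1640 m
t = L / v = 1640 / 0.09601 = 17080 d
   = 17080 / 365 = 46.8 yr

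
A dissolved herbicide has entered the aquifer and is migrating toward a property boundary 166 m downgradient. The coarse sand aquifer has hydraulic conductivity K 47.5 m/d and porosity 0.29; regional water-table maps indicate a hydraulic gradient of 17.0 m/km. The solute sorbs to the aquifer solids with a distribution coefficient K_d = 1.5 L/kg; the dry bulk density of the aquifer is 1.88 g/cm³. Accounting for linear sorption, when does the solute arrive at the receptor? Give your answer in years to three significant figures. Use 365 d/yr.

1.75 years

q = Ki = 47.5 × 0.017 = 0.8075 m/d
Average linear velocity = 0.8075 / 0.29 = 2.784 m/d
Retardation R = 1 + ρ_b·K_d/n = 1 + 1.88×1.5/0.29 = 10.72
Contaminant velocity v_c = v/R = 2.784/10.72 = 0.2596 m/d
t = L/v_c = 166/0.2596 = 639.3 d
   = 639.3/365 = 1.75 yr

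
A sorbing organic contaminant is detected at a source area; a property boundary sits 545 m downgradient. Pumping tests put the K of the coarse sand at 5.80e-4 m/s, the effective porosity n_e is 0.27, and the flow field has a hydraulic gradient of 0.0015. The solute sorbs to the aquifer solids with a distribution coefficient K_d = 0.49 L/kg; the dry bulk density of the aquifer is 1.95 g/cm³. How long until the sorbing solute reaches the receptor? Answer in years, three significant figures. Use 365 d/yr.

K = 5.80e-4 m/s × 86400 s/d = 50.11 m/d
Darcy flux q = K·i = 50.11 × 0.0015 = 0.07517 m/d
v = Ki/n = 50.11·0.0015/0.27 = 0.2784 m/d
Retardation R = 1 + ρ_b·K_d/n = 1 + 1.95×0.49/0.27 = 4.539
Contaminant velocity v_c = v/R = 0.2784/4.539 = 0.06134 m/d
t = L/v_c = 545/0.06134 = 8885 d
   = 8885/365 = 24.3 yr

24.3 years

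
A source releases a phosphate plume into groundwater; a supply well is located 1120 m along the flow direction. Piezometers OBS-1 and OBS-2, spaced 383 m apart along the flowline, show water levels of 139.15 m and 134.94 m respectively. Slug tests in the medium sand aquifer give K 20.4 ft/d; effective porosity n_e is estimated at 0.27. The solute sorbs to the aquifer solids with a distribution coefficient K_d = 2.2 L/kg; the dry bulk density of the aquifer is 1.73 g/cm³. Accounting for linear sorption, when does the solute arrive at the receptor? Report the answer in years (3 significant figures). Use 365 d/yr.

Hydraulic gradient i = (139.15 − 134.94) / 383 = 4.21 / 383 = 0.01099
K = 20.4 ft/d × 0.3048 = 6.218 m/d
q = Ki = 6.218 × 0.01099 = 0.06835 m/d
v_s = q/n_e = 0.06835/0.27 = 0.2531 m/d
Retardation R = 1 + ρ_b·K_d/n = 1 + 1.73×2.2/0.27 = 15.10
Contaminant velocity v_c = v/R = 0.2531/15.10 = 0.01677 m/d
t = L/v_c = 1120/0.01677 = 66790 d
   = 66790/365 = 183 yr

183 years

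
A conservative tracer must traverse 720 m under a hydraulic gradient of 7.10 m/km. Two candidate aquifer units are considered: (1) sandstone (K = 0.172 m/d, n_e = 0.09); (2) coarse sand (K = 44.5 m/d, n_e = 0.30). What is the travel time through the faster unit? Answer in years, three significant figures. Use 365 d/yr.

Unit 1 (sandstone): v = 0.172×0.0071/0.09 = 0.01357 m/d, t = 720/0.01357 = 53060 d
Unit 2 (coarse sand): v = 44.5×0.0071/0.30 = 1.053 m/d, t = 720/1.053 = 683.7 d
Faster: 683.7 d / 365 = 1.87 yr

1.87 years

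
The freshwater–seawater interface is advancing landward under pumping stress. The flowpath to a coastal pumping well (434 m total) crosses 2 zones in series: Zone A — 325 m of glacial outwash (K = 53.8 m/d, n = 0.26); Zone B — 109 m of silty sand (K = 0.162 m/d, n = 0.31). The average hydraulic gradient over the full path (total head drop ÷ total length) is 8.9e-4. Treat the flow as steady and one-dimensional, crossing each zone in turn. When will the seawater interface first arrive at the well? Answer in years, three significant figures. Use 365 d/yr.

570 years

Steady 1-D flow in series ⇒ the Darcy flux q is identical in every zone and the zone head losses add (resistances L/K in series).
Σ(L/K) = 325/53.8 + 109/0.162 = 6.041 + 672.8 = 678.9 d
K_eq = L_total / Σ(L/K) = 434 / 678.9 = 0.6393 m/d
q = K_eq · i = 0.6393 × 8.9e-4 = 5.690e-4 m/d (same in every zone)
Zone A: v = q/n = 5.690e-4/0.26 = 0.002188 m/d → t_A = 325/0.002188 = 148500 d
Zone B: v = q/n = 5.690e-4/0.31 = 0.001835 m/d → t_B = 109/0.001835 = 59390 d
Total t = 148500 + 59390 = 207900 d
   = 207900 / 365 = 570 yr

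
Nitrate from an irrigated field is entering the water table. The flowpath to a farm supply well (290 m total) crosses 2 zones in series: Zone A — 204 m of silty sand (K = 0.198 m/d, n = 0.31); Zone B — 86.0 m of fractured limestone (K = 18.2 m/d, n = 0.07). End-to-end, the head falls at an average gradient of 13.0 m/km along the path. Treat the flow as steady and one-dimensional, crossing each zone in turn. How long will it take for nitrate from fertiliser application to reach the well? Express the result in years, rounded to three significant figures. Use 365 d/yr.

For zones in series the flux q is common to all zones; the equivalent conductivity is the harmonic (thickness-weighted) mean, K_eq = L_total / Σ(L_j/K_j).
Σ(L/K) = 204/0.198 + 86.0/18.2 = 1030 + 4.725 = 1035 d
K_eq = L_total / Σ(L/K) = 290 / 1035 = 0.2802 m/d
q = K_eq · i = 0.2802 × 0.013 = 0.003642 m/d (same in every zone)
Zone A: v = q/n = 0.003642/0.31 = 0.01175 m/d → t_A = 204/0.01175 = 17360 d
Zone B: v = q/n = 0.003642/0.07 = 0.05203 m/d → t_B = 86.0/0.05203 = 1653 d
Total t = 17360 + 1653 = 19010 d
   = 19010 / 365 = 52.1 yr

52.1 years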